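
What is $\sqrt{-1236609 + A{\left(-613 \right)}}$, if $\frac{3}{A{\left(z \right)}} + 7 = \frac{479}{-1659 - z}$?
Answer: $\frac{i \sqrt{75254608376547}}{7801} \approx 1112.0 i$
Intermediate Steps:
$A{\left(z \right)} = \frac{3}{-7 + \frac{479}{-1659 - z}}$
$\sqrt{-1236609 + A{\left(-613 \right)}} = \sqrt{-1236609 + \frac{3 \left(-1659 - -613\right)}{12092 + 7 \left(-613\right)}} = \sqrt{-1236609 + \frac{3 \left(-1659 + 613\right)}{12092 - 4291}} = \sqrt{-1236609 + 3 \cdot \frac{1}{7801} \left(-1046\right)} = \sqrt{-1236609 - \frac{3138}{7801}} = \sqrt{- \frac{9646789947}{7801}} = \frac{i \sqrt{75254608376547}}{7801}$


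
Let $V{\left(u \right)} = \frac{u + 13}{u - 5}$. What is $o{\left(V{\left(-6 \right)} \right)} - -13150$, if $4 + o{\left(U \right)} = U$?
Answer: $\frac{144599}{11} \approx 13145.0$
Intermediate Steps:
$V{\left(u \right)} = \frac{13 + u}{-5 + u}$
$o{\left(U \right)} = -4 + U$
$o{\left(V{\left(-6 \right)} \right)} - -13150 = \left(-4 + \frac{13 - 6}{-5 - 6}\right) - -13150 = \left(-4 + \frac{1}{-11} \cdot 7\right) + 13150 = \left(-4 - \frac{7}{11}\right) + 13150 = - \frac{51}{11} + 13150 = \frac{144599}{11}$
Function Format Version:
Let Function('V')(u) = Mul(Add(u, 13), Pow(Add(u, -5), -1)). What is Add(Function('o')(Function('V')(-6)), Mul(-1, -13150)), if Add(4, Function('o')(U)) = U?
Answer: Rational(144599, 11) ≈ 13145.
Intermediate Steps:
Function('V')(u) = Mul(Pow(Add(-5, u), -1), Add(13, u)) (Function('V')(u) = Mul(Add(13, u), Pow(Add(-5, u), -1)) = Mul(Pow(Add(-5, u), -1), Add(13, u)))
Function('o')(U) = Add(-4, U)
Add(Function('o')(Function('V')(-6)), Mul(-1, -13150)) = Add(Add(-4, Mul(Pow(Add(-5, -6), -1), Add(13, -6))), Mul(-1, -13150)) = Add(Add(-4, Mul(Pow(-11, -1), 7)), 13150) = Add(Add(-4, Mul(Rational(-1, 11), 7)), 13150) = Add(Add(-4, Rational(-7, 11)), 13150) = Add(Rational(-51, 11), 13150) = Rational(144599, 11)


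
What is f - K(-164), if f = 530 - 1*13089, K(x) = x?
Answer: -12395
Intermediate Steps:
f = -12559 (f = 530 - 13089 = -12559)
f - K(-164) = -12559 - 1*(-164) = -12559 + 164 = -12395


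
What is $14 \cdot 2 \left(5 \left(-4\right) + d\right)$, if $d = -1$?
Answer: $-588$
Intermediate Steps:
$14 \cdot 2 \left(5 \left(-4\right) + d\right) = 14 \cdot 2 \left(5 \left(-4\right) - 1\right) = 28 \left(-20 - 1\right) = 28 \left(-21\right) = -588$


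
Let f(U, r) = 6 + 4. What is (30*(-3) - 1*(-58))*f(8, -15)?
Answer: -320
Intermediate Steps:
f(U, r) = 10
(30*(-3) - 1*(-58))*f(8, -15) = (30*(-3) - 1*(-58))*10 = (-90 + 58)*10 = -32*10 = -320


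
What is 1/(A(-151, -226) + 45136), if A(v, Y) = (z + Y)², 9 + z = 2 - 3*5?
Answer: 1/106640 ≈ 9.3773e-6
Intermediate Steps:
z = -22 (z = -9 + (2 - 3*5) = -9 + (2 - 15) = -9 - 13 = -22)
A(v, Y) = (-22 + Y)²
1/(A(-151, -226) + 45136) = 1/((-22 - 226)² + 45136) = 1/((-248)² + 45136) = 1/(61504 + 45136) = 1/106640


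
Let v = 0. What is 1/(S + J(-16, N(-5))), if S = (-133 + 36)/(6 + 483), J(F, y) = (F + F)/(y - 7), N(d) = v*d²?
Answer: 3423/14969 ≈ 0.22867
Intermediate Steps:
N(d) = 0 (N(d) = 0*d² = 0)
J(F, y) = 2*F/(-7 + y) (J(F, y) = (2*F)/(-7 + y) = 2*F/(-7 + y))
S = -97/489 ≈ -0.19836
1/(S + J(-16, N(-5))) = 1/(-97/489 + 2*(-16)/(-7 + 0)) = 1/(-97/489 + 2*(-16)/(-7)) = 1/(-97/489 + 2*(-16)*(-⅐)) = 1/(-97/489 + 32/7) = 1/(14969/3423) = 3423/14969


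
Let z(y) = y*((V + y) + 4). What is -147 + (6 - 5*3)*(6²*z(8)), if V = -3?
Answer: -23475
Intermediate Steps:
z(y) = y*(1 + y) (z(y) = y*((-3 + y) + 4) = y*(1 + y))
-147 + (6 - 5*3)*(6²*z(8)) = -147 + (6 - 5*3)*(6²*(8*(1 + 8))) = -147 + (6 - 15)*(36*(8*9)) = -147 - 324*72 = -147 - 9*2592 = -147 - 23328 = -23475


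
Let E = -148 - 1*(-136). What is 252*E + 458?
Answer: -2566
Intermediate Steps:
E = -12 (E = -148 + 136 = -12)
252*E + 458 = 252*(-12) + 458 = -3024 + 458 = -2566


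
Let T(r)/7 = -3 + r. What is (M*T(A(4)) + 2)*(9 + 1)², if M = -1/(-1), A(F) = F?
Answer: 900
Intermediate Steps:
T(r) = -21 + 7*r (T(r) = 7*(-3 + r) = -21 + 7*r)
M = 1 (M = -1*(-1) = 1)
(M*T(A(4)) + 2)*(9 + 1)² = (1*(-21 + 7*4) + 2)*(9 + 1)² = (1*(-21 + 28) + 2)*10² = (1*7 + 2)*100 = (7 + 2)*100 = 9*100 = 900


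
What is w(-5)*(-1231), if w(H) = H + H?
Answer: 12310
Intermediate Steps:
w(H) = 2*H
w(-5)*(-1231) = (2*(-5))*(-1231) = -10*(-1231) = 12310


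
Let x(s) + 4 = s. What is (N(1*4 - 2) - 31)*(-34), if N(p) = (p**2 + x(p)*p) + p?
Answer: 986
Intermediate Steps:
x(s) = -4 + s
N(p) = p + p**2 + p*(-4 + p) (N(p) = (p**2 + (-4 + p)*p) + p = (p**2 + p*(-4 + p)) + p = p + p**2 + p*(-4 + p))
(N(1*4 - 2) - 31)*(-34) = ((1*4 - 2)*(-3 + 2*(1*4 - 2)) - 31)*(-34) = ((4 - 2)*(-3 + 2*(4 - 2)) - 31)*(-34) = (2*(-3 + 2*2) - 31)*(-34) = (2*(-3 + 4) - 31)*(-34) = (2*1 - 31)*(-34) = (2 - 31)*(-34) = -29*(-34) = 986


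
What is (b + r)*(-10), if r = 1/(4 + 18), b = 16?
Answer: -1765/11 ≈ -160.45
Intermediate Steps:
r = 1/22 ≈ 0.045455
(b + r)*(-10) = (16 + 1/22)*(-10) = (353/22)*(-10) = -1765/11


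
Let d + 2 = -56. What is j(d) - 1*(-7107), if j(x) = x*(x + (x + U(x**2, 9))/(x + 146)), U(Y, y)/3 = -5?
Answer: 462841/44 ≈ 10519.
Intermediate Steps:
d = -58 (d = -2 - 56 = -58)
U(Y, y) = -15 (U(Y, y) = 3*(-5) = -15)
j(x) = x*(x + (-15 + x)/(146 + x)) (j(x) = x*(x + (x - 15)/(x + 146)) = x*(x + (-15 + x)/(146 + x)))
j(d) - 1*(-7107) = -58*(-15 + (-58)**2 + 147*(-58))/(146 - 58) - 1*(-7107) = -58*(-15 + 3364 - 8526)/88 + 7107 = -58*1/88*(-5177) + 7107 = 150133/44 + 7107 = 462841/44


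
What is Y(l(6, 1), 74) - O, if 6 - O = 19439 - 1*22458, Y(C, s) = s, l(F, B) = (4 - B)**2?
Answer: -2951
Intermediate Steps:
O = 3025 (O = 6 - (19439 - 1*22458) = 6 - (19439 - 22458) = 6 - 1*(-3019) = 6 + 3019 = 3025)
Y(l(6, 1), 74) - O = 74 - 1*3025 = 74 - 3025 = -2951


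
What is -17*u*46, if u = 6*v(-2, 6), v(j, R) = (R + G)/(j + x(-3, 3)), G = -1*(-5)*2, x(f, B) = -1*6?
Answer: 9384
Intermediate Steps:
x(f, B) = -6
G = 10 (G = 5*2 = 10)
v(j, R) = (10 + R)/(-6 + j) (v(j, R) = (R + 10)/(j - 6) = (10 + R)/(-6 + j))
u = -12 (u = 6*((10 + 6)/(-6 - 2)) = 6*(16/(-8)) = 6*(-⅛*16) = 6*(-2) = -12)
-17*u*46 = -17*(-12)*46 = 204*46 = 9384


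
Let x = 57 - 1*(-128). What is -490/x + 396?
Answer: 14554/37 ≈ 393.35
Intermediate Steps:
x = 185 (x = 57 + 128 = 185)
-490/x + 396 = -490/185 + 396 = -490*1/185 + 396 = -98/37 + 396 = 14554/37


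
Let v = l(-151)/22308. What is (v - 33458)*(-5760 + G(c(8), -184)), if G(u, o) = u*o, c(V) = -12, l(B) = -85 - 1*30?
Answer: 220928828984/1859 ≈ 1.1884e+8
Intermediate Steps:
l(B) = -115 (l(B) = -85 - 30 = -115)
G(u, o) = o*u
v = -115/22308 ≈ -0.0051551
(v - 33458)*(-5760 + G(c(8), -184)) = (-115/22308 - 33458)*(-5760 - 184*(-12)) = -746381179*(-5760 + 2208)/22308 = -746381179/22308*(-3552) = 220928828984/1859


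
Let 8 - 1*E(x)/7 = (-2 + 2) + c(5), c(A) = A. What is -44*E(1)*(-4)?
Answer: 3696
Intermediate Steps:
E(x) = 21 (E(x) = 56 - 7*((-2 + 2) + 5) = 56 - 7*(0 + 5) = 56 - 7*5 = 56 - 35 = 21)
-44*E(1)*(-4) = -44*21*(-4) = -924*(-4) = 3696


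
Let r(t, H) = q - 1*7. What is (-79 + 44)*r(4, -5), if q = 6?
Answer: 35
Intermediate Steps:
r(t, H) = -1 (r(t, H) = 6 - 1*7 = 6 - 7 = -1)
(-79 + 44)*r(4, -5) = (-79 + 44)*(-1) = -35*(-1) = 35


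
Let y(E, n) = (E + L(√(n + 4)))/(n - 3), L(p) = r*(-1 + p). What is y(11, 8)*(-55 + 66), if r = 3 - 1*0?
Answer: 88/5 + 66*√3/5 ≈ 40.463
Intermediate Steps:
r = 3 (r = 3 + 0 = 3)
L(p) = -3 + 3*p (L(p) = 3*(-1 + p) = -3 + 3*p)
y(E, n) = (-3 + E + 3*√(4 + n))/(-3 + n) (y(E, n) = (E + (-3 + 3*√(n + 4)))/(n - 3) = (E + (-3 + 3*√(4 + n)))/(-3 + n) = (-3 + E + 3*√(4 + n))/(-3 + n))
y(11, 8)*(-55 + 66) = ((-3 + 11 + 3*√(4 + 8))/(-3 + 8))*(-55 + 66) = ((-3 + 11 + 3*√12)/5)*11 = ((-3 + 11 + 3*(2*√3))/5)*11 = ((-3 + 11 + 6*√3)/5)*11 = ((8 + 6*√3)/5)*11 = (8/5 + 6*√3/5)*11 = 88/5 + 66*√3/5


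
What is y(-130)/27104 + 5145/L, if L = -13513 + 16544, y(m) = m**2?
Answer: 6809785/2934008 ≈ 2.3210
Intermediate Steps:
L = 3031
y(-130)/27104 + 5145/L = (-130)**2/27104 + 5145/3031 = 16900*(1/27104) + 5145*(1/3031) = 4225/6776 + 735/433 = 6809785/2934008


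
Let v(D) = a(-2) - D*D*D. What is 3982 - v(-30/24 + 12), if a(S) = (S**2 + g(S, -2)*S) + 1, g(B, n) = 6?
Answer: 334803/64 ≈ 5231.3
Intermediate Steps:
a(S) = 1 + S**2 + 6*S (a(S) = (S**2 + 6*S) + 1 = 1 + S**2 + 6*S)
v(D) = -7 - D**3 (v(D) = (1 + (-2)**2 + 6*(-2)) - D*D*D = (1 + 4 - 12) - D**2*D = -7 - D**3)
3982 - v(-30/24 + 12) = 3982 - (-7 - (-30/24 + 12)**3) = 3982 - (-7 - (-30*1/24 + 12)**3) = 3982 - (-7 - (-5/4 + 12)**3) = 3982 - (-7 - (43/4)**3) = 3982 - (-7 - 1*79507/64) = 3982 - (-7 - 79507/64) = 3982 - 1*(-79955/64) = 3982 + 79955/64 = 334803/64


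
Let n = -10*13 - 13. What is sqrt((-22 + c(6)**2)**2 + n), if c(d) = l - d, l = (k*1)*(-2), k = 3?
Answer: sqrt(14741) ≈ 121.41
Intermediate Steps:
l = -6 (l = (3*1)*(-2) = 3*(-2) = -6)
c(d) = -6 - d
n = -143 (n = -130 - 13 = -143)
sqrt((-22 + c(6)**2)**2 + n) = sqrt((-22 + (-6 - 1*6)**2)**2 - 143) = sqrt((-22 + (-6 - 6)**2)**2 - 143) = sqrt((-22 + (-12)**2)**2 - 143) = sqrt((-22 + 144)**2 - 143) = sqrt(122**2 - 143) = sqrt(14884 - 143) = sqrt(14741)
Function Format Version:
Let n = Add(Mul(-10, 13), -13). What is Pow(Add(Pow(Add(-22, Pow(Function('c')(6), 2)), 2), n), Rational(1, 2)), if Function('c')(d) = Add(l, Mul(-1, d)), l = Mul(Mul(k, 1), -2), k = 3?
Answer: Pow(14741, Rational(1, 2)) ≈ 121.41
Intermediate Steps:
l = -6 (l = Mul(Mul(3, 1), -2) = Mul(3, -2) = -6)
Function('c')(d) = Add(-6, Mul(-1, d))
n = -143 (n = Add(-130, -13) = -143)
Pow(Add(Pow(Add(-22, Pow(Function('c')(6), 2)), 2), n), Rational(1, 2)) = Pow(Add(Pow(Add(-22, Pow(Add(-6, Mul(-1, 6)), 2)), 2), -143), Rational(1, 2)) = Pow(Add(Pow(Add(-22, Pow(Add(-6, -6), 2)), 2), -143), Rational(1, 2)) = Pow(Add(Pow(Add(-22, Pow(-12, 2)), 2), -143), Rational(1, 2)) = Pow(Add(Pow(Add(-22, 144), 2), -143), Rational(1, 2)) = Pow(Add(Pow(122, 2), -143), Rational(1, 2)) = Pow(Add(14884, -143), Rational(1, 2)) = Pow(14741, Rational(1, 2))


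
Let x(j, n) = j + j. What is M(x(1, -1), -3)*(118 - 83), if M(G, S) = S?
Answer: -105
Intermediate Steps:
x(j, n) = 2*j
M(x(1, -1), -3)*(118 - 83) = -3*(118 - 83) = -3*35 = -105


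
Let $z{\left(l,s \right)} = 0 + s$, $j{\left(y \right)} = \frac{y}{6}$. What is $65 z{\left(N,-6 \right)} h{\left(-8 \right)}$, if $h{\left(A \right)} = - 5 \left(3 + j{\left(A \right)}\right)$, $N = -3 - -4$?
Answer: $3250$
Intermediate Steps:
$N = 1$ ($N = -3 + 4 = 1$)
$j{\left(y \right)} = \frac{y}{6}$ ($j{\left(y \right)} = y \frac{1}{6} = \frac{y}{6}$)
$h{\left(A \right)} = -15 - \frac{5 A}{6}$ ($h{\left(A \right)} = - 5 \left(3 + \frac{A}{6}\right) = -15 - \frac{5 A}{6}$)
$z{\left(l,s \right)} = s$
$65 z{\left(N,-6 \right)} h{\left(-8 \right)} = 65 \left(-6\right) \left(-15 - - \frac{20}{3}\right) = - 390 \left(-15 + \frac{20}{3}\right) = \left(-390\right) \left(- \frac{25}{3}\right) = 3250$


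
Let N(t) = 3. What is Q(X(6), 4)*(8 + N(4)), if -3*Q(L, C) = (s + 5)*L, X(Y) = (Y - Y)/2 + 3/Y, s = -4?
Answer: -11/6 ≈ -1.8333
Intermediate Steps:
X(Y) = 3/Y (X(Y) = 0*(½) + 3/Y = 0 + 3/Y = 3/Y)
Q(L, C) = -L/3 (Q(L, C) = -(-4 + 5)*L/3 = -L/3)
Q(X(6), 4)*(8 + N(4)) = (-1/6)*(8 + 3) = -1/6*11 = -⅓*½*11 = -⅙*11 = -11/6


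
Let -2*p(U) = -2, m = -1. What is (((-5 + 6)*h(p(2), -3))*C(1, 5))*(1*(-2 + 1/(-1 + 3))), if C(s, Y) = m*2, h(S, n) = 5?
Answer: 15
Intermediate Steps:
p(U) = 1 (p(U) = -½*(-2) = 1)
C(s, Y) = -2 (C(s, Y) = -1*2 = -2)
(((-5 + 6)*h(p(2), -3))*C(1, 5))*(1*(-2 + 1/(-1 + 3))) = (((-5 + 6)*5)*(-2))*(1*(-2 + 1/(-1 + 3))) = ((1*5)*(-2))*(1*(-2 + 1/2)) = (5*(-2))*(1*(-2 + ½)) = -10*(-3)/2 = -10*(-3/2) = 15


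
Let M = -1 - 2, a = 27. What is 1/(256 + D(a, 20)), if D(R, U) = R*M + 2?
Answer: 1/177 ≈ 0.0056497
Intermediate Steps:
M = -3
D(R, U) = 2 - 3*R (D(R, U) = R*(-3) + 2 = -3*R + 2 = 2 - 3*R)
1/(256 + D(a, 20)) = 1/(256 + (2 - 3*27)) = 1/(256 + (2 - 81)) = 1/(256 - 79) = 1/177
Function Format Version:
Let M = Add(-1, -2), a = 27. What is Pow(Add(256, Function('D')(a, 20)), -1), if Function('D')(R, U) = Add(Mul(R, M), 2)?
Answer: Rational(1, 177) ≈ 0.0056497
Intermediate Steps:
M = -3
Function('D')(R, U) = Add(2, Mul(-3, R)) (Function('D')(R, U) = Add(Mul(R, -3), 2) = Add(Mul(-3, R), 2) = Add(2, Mul(-3, R)))
Pow(Add(256, Function('D')(a, 20)), -1) = Pow(Add(256, Add(2, Mul(-3, 27))), -1) = Pow(Add(256, Add(2, -81)), -1) = Pow(Add(256, -79), -1) = Pow(177, -1) = Rational(1, 177)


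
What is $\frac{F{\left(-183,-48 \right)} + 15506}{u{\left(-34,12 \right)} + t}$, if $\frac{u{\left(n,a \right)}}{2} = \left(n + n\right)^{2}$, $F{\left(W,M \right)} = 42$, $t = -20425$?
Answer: $- \frac{15548}{11177} \approx -1.3911$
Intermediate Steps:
$u{\left(n,a \right)} = 8 n^{2}$ ($u{\left(n,a \right)} = 2 \left(n + n\right)^{2} = 2 \left(2 n\right)^{2} = 2 \cdot 4 n^{2} = 8 n^{2}$)
$\frac{F{\left(-183,-48 \right)} + 15506}{u{\left(-34,12 \right)} + t} = \frac{42 + 15506}{8 \left(-34\right)^{2} - 20425} = \frac{15548}{8 \cdot 1156 - 20425} = \frac{15548}{9248 - 20425} = \frac{15548}{-11177} = 15548 \left(- \frac{1}{11177}\right) = - \frac{15548}{11177}$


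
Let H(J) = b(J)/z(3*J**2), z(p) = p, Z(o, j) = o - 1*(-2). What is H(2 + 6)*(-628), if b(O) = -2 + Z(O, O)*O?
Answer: -2041/8 ≈ -255.13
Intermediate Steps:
Z(o, j) = 2 + o (Z(o, j) = o + 2 = 2 + o)
b(O) = -2 + O*(2 + O) (b(O) = -2 + (2 + O)*O = -2 + O*(2 + O))
H(J) = (-2 + J*(2 + J))/(3*J**2) (H(J) = (-2 + J*(2 + J))/((3*J**2)) = (-2 + J*(2 + J))*(1/(3*J**2)) = (-2 + J*(2 + J))/(3*J**2))
H(2 + 6)*(-628) = ((-2 + (2 + 6)*(2 + (2 + 6)))/(3*(2 + 6)**2))*(-628) = ((1/3)*(-2 + 8*(2 + 8))/8**2)*(-628) = ((1/3)*(1/64)*(-2 + 8*10))*(-628) = ((1/3)*(1/64)*(-2 + 80))*(-628) = ((1/3)*(1/64)*78)*(-628) = (13/32)*(-628) = -2041/8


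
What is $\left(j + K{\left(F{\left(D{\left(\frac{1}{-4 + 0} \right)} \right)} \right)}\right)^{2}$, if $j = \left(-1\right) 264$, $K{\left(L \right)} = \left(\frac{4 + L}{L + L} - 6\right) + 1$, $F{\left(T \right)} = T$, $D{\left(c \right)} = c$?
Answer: $\frac{305809}{4} \approx 76452.0$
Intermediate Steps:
$K{\left(L \right)} = -5 + \frac{4 + L}{2 L}$ ($K{\left(L \right)} = \left(\frac{4 + L}{2 L} - 6\right) + 1 = \left(-6 + \frac{4 + L}{2 L}\right) + 1 = -5 + \frac{4 + L}{2 L}$)
$j = -264$
$\left(j + K{\left(F{\left(D{\left(\frac{1}{-4 + 0} \right)} \right)} \right)}\right)^{2} = \left(-264 + \left(- \frac{9}{2} + \frac{2}{\frac{1}{-4 + 0}}\right)\right)^{2} = \left(-264 + \left(- \frac{9}{2} + \frac{2}{\frac{1}{-4}}\right)\right)^{2} = \left(-264 + \left(- \frac{9}{2} + \frac{2}{- \frac{1}{4}}\right)\right)^{2} = \left(-264 + \left(- \frac{9}{2} + 2 \left(-4\right)\right)\right)^{2} = \left(-264 - \frac{25}{2}\right)^{2} = \left(- \frac{553}{2}\right)^{2} = \frac{305809}{4}$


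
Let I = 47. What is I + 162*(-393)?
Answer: -63619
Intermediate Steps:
I + 162*(-393) = 47 + 162*(-393) = 47 - 63666 = -63619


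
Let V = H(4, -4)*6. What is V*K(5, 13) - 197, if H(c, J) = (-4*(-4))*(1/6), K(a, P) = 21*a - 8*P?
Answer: -181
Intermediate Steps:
K(a, P) = -8*P + 21*a
H(c, J) = 8/3 (H(c, J) = 16*(1*(⅙)) = 16*(⅙) = 8/3)
V = 16 (V = (8/3)*6 = 16)
V*K(5, 13) - 197 = 16*(-8*13 + 21*5) - 197 = 16*(-104 + 105) - 197 = 16*1 - 197 = 16 - 197 = -181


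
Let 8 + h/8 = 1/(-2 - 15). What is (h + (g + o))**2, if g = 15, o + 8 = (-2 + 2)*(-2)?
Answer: 954529/289 ≈ 3302.9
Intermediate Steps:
o = -8 (o = -8 + (-2 + 2)*(-2) = -8 + 0*(-2) = -8 + 0 = -8)
h = -1096/17 (h = -64 + 8/(-2 - 15) = -64 + 8/(-17) = -64 + 8*(-1/17) = -64 - 8/17 = -1096/17 ≈ -64.471)
(h + (g + o))**2 = (-1096/17 + (15 - 8))**2 = (-1096/17 + 7)**2 = (-977/17)**2 = 954529/289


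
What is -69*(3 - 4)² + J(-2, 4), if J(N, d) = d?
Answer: -65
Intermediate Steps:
-69*(3 - 4)² + J(-2, 4) = -69*(3 - 4)² + 4 = -69*(-1)² + 4 = -69*1 + 4 = -69 + 4 = -65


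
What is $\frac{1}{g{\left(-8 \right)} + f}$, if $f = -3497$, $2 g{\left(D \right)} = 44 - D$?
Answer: $- \frac{1}{3471} \approx -0.0002881$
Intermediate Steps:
$g{\left(D \right)} = 22 - \frac{D}{2}$ ($g{\left(D \right)} = \frac{44 - D}{2} = 22 - \frac{D}{2}$)
$\frac{1}{g{\left(-8 \right)} + f} = \frac{1}{\left(22 - -4\right) - 3497} = \frac{1}{\left(22 + 4\right) - 3497} = \frac{1}{26 - 3497} = \frac{1}{-3471} = - \frac{1}{3471}$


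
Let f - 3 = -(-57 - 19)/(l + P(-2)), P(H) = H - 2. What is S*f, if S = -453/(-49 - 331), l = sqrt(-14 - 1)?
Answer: 453*(-64*I + 3*sqrt(15))/(380*(sqrt(15) + 4*I)) ≈ -8.114 - 11.319*I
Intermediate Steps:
P(H) = -2 + H
l = I*sqrt(15) (l = sqrt(-15) = I*sqrt(15) ≈ 3.873*I)
f = 3 + 76/(-4 + I*sqrt(15)) (f = 3 - (-57 - 19)/(I*sqrt(15) + (-2 - 2)) = 3 - (-76)/(I*sqrt(15) - 4) = 3 - (-76)/(-4 + I*sqrt(15)) = 3 + 76/(-4 + I*sqrt(15)) ≈ -6.8064 - 9.4951*I)
S = 453/380 (S = -453/(-380) = -453*(-1/380) = 453/380 ≈ 1.1921)
S*f = 453*((-64*I + 3*sqrt(15))/(sqrt(15) + 4*I))/380 = 453*(-64*I + 3*sqrt(15))/(380*(sqrt(15) + 4*I))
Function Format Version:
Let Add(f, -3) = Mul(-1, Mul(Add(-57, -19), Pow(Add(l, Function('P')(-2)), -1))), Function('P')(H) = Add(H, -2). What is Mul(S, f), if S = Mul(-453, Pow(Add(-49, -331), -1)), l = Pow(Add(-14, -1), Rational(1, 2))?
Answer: Mul(Rational(453, 380), Pow(Add(Pow(15, Rational(1, 2)), Mul(4, I)), -1), Add(Mul(-64, I), Mul(3, Pow(15, Rational(1, 2))))) ≈ Add(-8.1140, Mul(-11.319, I))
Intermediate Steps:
Function('P')(H) = Add(-2, H)
l = Mul(I, Pow(15, Rational(1, 2))) (l = Pow(-15, Rational(1, 2)) = Mul(I, Pow(15, Rational(1, 2))) ≈ Mul(3.8730, I))
f = Add(3, Mul(76, Pow(Add(-4, Mul(I, Pow(15, Rational(1, 2)))), -1))) (f = Add(3, Mul(-1, Mul(Add(-57, -19), Pow(Add(Mul(I, Pow(15, Rational(1, 2))), Add(-2, -2)), -1)))) = Add(3, Mul(-1, Mul(-76, Pow(Add(Mul(I, Pow(15, Rational(1, 2))), -4), -1)))) = Add(3, Mul(-1, Mul(-76, Pow(Add(-4, Mul(I, Pow(15, Rational(1, 2)))), -1)))) = Add(3, Mul(76, Pow(Add(-4, Mul(I, Pow(15, Rational(1, 2)))), -1))) ≈ Add(-6.8064, Mul(-9.4951, I)))
S = Rational(453, 380) (S = Mul(-453, Pow(-380, -1)) = Mul(-453, Rational(-1, 380)) = Rational(453, 380) ≈ 1.1921)
Mul(S, f) = Mul(Rational(453, 380), Mul(Pow(Add(Pow(15, Rational(1, 2)), Mul(4, I)), -1), Add(Mul(-64, I), Mul(3, Pow(15, Rational(1, 2)))))) = Mul(Rational(453, 380), Pow(Add(Pow(15, Rational(1, 2)), Mul(4, I)), -1), Add(Mul(-64, I), Mul(3, Pow(15, Rational(1, 2)))))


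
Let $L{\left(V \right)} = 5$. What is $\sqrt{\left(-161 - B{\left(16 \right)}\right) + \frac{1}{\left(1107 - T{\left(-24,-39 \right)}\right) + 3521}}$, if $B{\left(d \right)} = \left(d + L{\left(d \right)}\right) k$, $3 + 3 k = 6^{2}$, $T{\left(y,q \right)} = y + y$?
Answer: $\frac{i \sqrt{2142766479}}{2338} \approx 19.799 i$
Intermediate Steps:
$T{\left(y,q \right)} = 2 y$
$k = 11$ ($k = -1 + \frac{6^{2}}{3} = -1 + \frac{1}{3} \cdot 36 = -1 + 12 = 11$)
$B{\left(d \right)} = 55 + 11 d$ ($B{\left(d \right)} = \left(d + 5\right) 11 = \left(5 + d\right) 11 = 55 + 11 d$)
$\sqrt{\left(-161 - B{\left(16 \right)}\right) + \frac{1}{\left(1107 - T{\left(-24,-39 \right)}\right) + 3521}} = \sqrt{\left(-161 - \left(55 + 11 \cdot 16\right)\right) + \frac{1}{\left(1107 - 2 \left(-24\right)\right) + 3521}} = \sqrt{\left(-161 - \left(55 + 176\right)\right) + \frac{1}{\left(1107 - -48\right) + 3521}} = \sqrt{\left(-161 - 231\right) + \frac{1}{\left(1107 + 48\right) + 3521}} = \sqrt{\left(-161 - 231\right) + \frac{1}{1155 + 3521}} = \sqrt{-392 + \frac{1}{4676}} = \sqrt{- \frac{1832991}{4676}} = \frac{i \sqrt{2142766479}}{2338}$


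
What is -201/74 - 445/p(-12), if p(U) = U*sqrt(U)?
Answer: -201/74 - 445*I*sqrt(3)/72 ≈ -2.7162 - 10.705*I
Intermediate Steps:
p(U) = U**(3/2)
-201/74 - 445/p(-12) = -201/74 - 445*I*sqrt(3)/72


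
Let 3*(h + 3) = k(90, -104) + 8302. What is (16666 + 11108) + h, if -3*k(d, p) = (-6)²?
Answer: 91603/3 ≈ 30534.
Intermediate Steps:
k(d, p) = -12 (k(d, p) = -⅓*(-6)² = -⅓*36 = -12)
h = 8281/3 (h = -3 + (-12 + 8302)/3 = -3 + (⅓)*8290 = -3 + 8290/3 = 8281/3 ≈ 2760.3)
(16666 + 11108) + h = (16666 + 11108) + 8281/3 = 27774 + 8281/3 = 91603/3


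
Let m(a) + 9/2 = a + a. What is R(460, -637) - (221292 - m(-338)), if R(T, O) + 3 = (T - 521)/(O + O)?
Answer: -141398363/637 ≈ -2.2198e+5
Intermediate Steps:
R(T, O) = -3 + (-521 + T)/(2*O) (R(T, O) = -3 + (T - 521)/(O + O) = -3 + (-521 + T)/((2*O)) = -3 + (-521 + T)*(1/(2*O)) = -3 + (-521 + T)/(2*O))
m(a) = -9/2 + 2*a (m(a) = -9/2 + (a + a) = -9/2 + 2*a)
R(460, -637) - (221292 - m(-338)) = (½)*(-521 + 460 - 6*(-637))/(-637) - (221292 - (-9/2 + 2*(-338))) = (½)*(-1/637)*(-521 + 460 + 3822) - (221292 - (-9/2 - 676)) = (½)*(-1/637)*3761 - (221292 - 1*(-1361/2)) = -3761/1274 - (221292 + 1361/2) = -3761/1274 - 1*443945/2 = -3761/1274 - 443945/2 = -141398363/637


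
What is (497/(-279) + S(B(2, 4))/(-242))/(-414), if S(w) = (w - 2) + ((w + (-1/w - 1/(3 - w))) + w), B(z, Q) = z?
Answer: 241943/55904904 ≈ 0.0043278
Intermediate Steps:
S(w) = -2 - 1/w - 1/(3 - w) + 3*w (S(w) = (-2 + w) + ((w - 1/w - 1/(3 - w)) + w) = (-2 + w) + (-1/w - 1/(3 - w) + 2*w) = -2 - 1/w - 1/(3 - w) + 3*w)
(497/(-279) + S(B(2, 4))/(-242))/(-414) = (497/(-279) + ((3 - 11*2**2 + 3*2**3 + 6*2)/(2*(-3 + 2)))/(-242))/(-414) = (497*(-1/279) + ((1/2)*(3 - 11*4 + 3*8 + 12)/(-1))*(-1/242))*(-1/414) = (-497/279 + ((1/2)*(-1)*(3 - 44 + 24 + 12))*(-1/242))*(-1/414) = (-497/279 + ((1/2)*(-1)*(-5))*(-1/242))*(-1/414) = (-497/279 + (5/2)*(-1/242))*(-1/414) = (-497/279 - 5/484)*(-1/414) = -241943/135036*(-1/414) = 241943/55904904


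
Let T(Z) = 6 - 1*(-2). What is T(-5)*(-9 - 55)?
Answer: -512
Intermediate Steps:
T(Z) = 8 (T(Z) = 6 + 2 = 8)
T(-5)*(-9 - 55) = 8*(-9 - 55) = 8*(-64) = -512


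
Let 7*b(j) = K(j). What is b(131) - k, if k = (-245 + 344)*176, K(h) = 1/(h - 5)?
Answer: -15367967/882 ≈ -17424.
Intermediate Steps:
K(h) = 1/(-5 + h)
b(j) = 1/(7*(-5 + j))
k = 17424 (k = 99*176 = 17424)
b(131) - k = 1/(7*(-5 + 131)) - 1*17424 = (⅐)/126 - 17424 = (⅐)*(1/126) - 17424 = 1/882 - 17424 = -15367967/882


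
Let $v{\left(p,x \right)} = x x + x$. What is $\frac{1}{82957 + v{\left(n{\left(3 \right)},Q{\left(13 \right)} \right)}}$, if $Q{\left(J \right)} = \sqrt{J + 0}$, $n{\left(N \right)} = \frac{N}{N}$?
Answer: $\frac{82970}{6884020887} - \frac{\sqrt{13}}{6884020887} \approx 1.2052 \cdot 10^{-5}$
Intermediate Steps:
$n{\left(N \right)} = 1$
$Q{\left(J \right)} = \sqrt{J}$
$v{\left(p,x \right)} = x + x^{2}$ ($v{\left(p,x \right)} = x^{2} + x = x + x^{2}$)
$\frac{1}{82957 + v{\left(n{\left(3 \right)},Q{\left(13 \right)} \right)}} = \frac{1}{82957 + \sqrt{13} \left(1 + \sqrt{13}\right)}$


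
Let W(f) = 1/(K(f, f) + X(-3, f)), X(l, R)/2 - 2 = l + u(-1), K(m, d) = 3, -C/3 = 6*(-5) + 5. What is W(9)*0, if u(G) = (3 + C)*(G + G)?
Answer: 0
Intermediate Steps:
C = 75 (C = -3*(6*(-5) + 5) = -3*(-30 + 5) = -3*(-25) = 75)
u(G) = 156*G (u(G) = (3 + 75)*(G + G) = 78*(2*G) = 156*G)
X(l, R) = -308 + 2*l (X(l, R) = 4 + 2*(l + 156*(-1)) = 4 + 2*(l - 156) = 4 + 2*(-156 + l) = 4 + (-312 + 2*l) = -308 + 2*l)
W(f) = -1/311 (W(f) = 1/(3 + (-308 + 2*(-3))) = 1/(3 + (-308 - 6)) = 1/(3 - 314) = 1/(-311) = -1/311)
W(9)*0 = -1/311*0 = 0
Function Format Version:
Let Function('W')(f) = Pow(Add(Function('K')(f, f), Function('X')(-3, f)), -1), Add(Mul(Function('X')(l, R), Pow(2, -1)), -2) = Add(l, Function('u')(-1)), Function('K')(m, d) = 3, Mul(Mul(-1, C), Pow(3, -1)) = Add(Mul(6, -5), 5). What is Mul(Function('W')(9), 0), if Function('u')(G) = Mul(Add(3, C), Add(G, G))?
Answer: 0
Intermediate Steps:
C = 75 (C = Mul(-3, Add(Mul(6, -5), 5)) = Mul(-3, Add(-30, 5)) = Mul(-3, -25) = 75)
Function('u')(G) = Mul(156, G) (Function('u')(G) = Mul(Add(3, 75), Add(G, G)) = Mul(78, Mul(2, G)) = Mul(156, G))
Function('X')(l, R) = Add(-308, Mul(2, l)) (Function('X')(l, R) = Add(4, Mul(2, Add(l, Mul(156, -1)))) = Add(4, Mul(2, Add(l, -156))) = Add(4, Mul(2, Add(-156, l))) = Add(4, Add(-312, Mul(2, l))) = Add(-308, Mul(2, l)))
Function('W')(f) = Rational(-1, 311) (Function('W')(f) = Pow(Add(3, Add(-308, Mul(2, -3))), -1) = Pow(Add(3, Add(-308, -6)), -1) = Pow(Add(3, -314), -1) = Pow(-311, -1) = Rational(-1, 311))
Mul(Function('W')(9), 0) = Mul(Rational(-1, 311), 0) = 0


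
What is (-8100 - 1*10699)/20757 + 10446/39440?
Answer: -82511/128760 ≈ -0.64081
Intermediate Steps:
(-8100 - 1*10699)/20757 + 10446/39440 = (-8100 - 10699)*(1/20757) + 10446*(1/39440) = -18799*1/20757 + 5223/19720 = -1709/1887 + 5223/19720 = -82511/128760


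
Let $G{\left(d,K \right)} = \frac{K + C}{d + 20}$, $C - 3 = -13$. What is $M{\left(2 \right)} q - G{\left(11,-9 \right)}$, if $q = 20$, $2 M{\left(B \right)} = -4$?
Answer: $- \frac{1221}{31} \approx -39.387$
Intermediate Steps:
$C = -10$ ($C = 3 - 13 = -10$)
$M{\left(B \right)} = -2$ ($M{\left(B \right)} = \frac{1}{2} \left(-4\right) = -2$)
$G{\left(d,K \right)} = \frac{-10 + K}{20 + d}$ ($G{\left(d,K \right)} = \frac{K - 10}{d + 20} = \frac{-10 + K}{20 + d}$)
$M{\left(2 \right)} q - G{\left(11,-9 \right)} = \left(-2\right) 20 - \frac{-10 - 9}{20 + 11} = -40 - \frac{1}{31} \left(-19\right) = -40 - - \frac{19}{31} = -40 + \frac{19}{31} = - \frac{1221}{31}$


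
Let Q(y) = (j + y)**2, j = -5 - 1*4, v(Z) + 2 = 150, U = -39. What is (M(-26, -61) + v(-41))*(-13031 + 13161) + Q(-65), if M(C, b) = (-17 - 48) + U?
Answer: 11196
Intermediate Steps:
M(C, b) = -104 (M(C, b) = (-17 - 48) - 39 = -65 - 39 = -104)
v(Z) = 148 (v(Z) = -2 + 150 = 148)
j = -9 (j = -5 - 4 = -9)
Q(y) = (-9 + y)**2
(M(-26, -61) + v(-41))*(-13031 + 13161) + Q(-65) = (-104 + 148)*(-13031 + 13161) + (-9 - 65)**2 = 44*130 + (-74)**2 = 5720 + 5476 = 11196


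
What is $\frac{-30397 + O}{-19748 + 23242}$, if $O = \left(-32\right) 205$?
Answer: $- \frac{36957}{3494} \approx -10.577$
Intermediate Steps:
$O = -6560$
$\frac{-30397 + O}{-19748 + 23242} = \frac{-30397 - 6560}{-19748 + 23242} = - \frac{36957}{3494}$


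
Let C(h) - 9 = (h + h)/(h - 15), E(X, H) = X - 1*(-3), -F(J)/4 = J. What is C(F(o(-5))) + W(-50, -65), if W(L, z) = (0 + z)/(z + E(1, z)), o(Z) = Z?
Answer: 1102/61 ≈ 18.066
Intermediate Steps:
F(J) = -4*J
E(X, H) = 3 + X (E(X, H) = X + 3 = 3 + X)
W(L, z) = z/(4 + z) (W(L, z) = (0 + z)/(z + (3 + 1)) = z/(z + 4) = z/(4 + z))
C(h) = 9 + 2*h/(-15 + h) (C(h) = 9 + (h + h)/(h - 15) = 9 + (2*h)/(-15 + h) = 9 + 2*h/(-15 + h))
C(F(o(-5))) + W(-50, -65) = (-135 + 11*(-4*(-5)))/(-15 - 4*(-5)) - 65/(4 - 65) = (-135 + 11*20)/(-15 + 20) - 65/(-61) = (-135 + 220)/5 - 65*(-1/61) = (1/5)*85 + 65/61 = 17 + 65/61 = 1102/61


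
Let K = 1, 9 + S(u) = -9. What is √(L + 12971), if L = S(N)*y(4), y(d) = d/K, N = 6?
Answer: √12899 ≈ 113.57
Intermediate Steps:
S(u) = -18 (S(u) = -9 - 9 = -18)
y(d) = d (y(d) = d/1 = d*1 = d)
L = -72 (L = -18*4 = -72)
√(L + 12971) = √(-72 + 12971) = √12899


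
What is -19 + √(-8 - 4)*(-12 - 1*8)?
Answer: -19 - 40*I*√3 ≈ -19.0 - 69.282*I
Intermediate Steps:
-19 + √(-8 - 4)*(-12 - 1*8) = -19 + √(-12)*(-12 - 8) = -19 + (2*I*√3)*(-20) = -19 - 40*I*√3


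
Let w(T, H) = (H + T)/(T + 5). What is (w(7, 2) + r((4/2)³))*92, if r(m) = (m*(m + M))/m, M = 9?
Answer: 1633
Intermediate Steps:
w(T, H) = (H + T)/(5 + T)
r(m) = 9 + m (r(m) = (m*(m + 9))/m = (m*(9 + m))/m = 9 + m)
(w(7, 2) + r((4/2)³))*92 = ((2 + 7)/(5 + 7) + (9 + (4/2)³))*92 = (9/12 + (9 + (4*(½))³))*92 = ((1/12)*9 + (9 + 2³))*92 = (¾ + (9 + 8))*92 = (¾ + 17)*92 = (71/4)*92 = 1633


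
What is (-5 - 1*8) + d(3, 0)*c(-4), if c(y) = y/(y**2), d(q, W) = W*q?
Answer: -13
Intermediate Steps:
c(y) = 1/y (c(y) = y/y**2 = 1/y)
(-5 - 1*8) + d(3, 0)*c(-4) = (-5 - 1*8) + (0*3)/(-4) = (-5 - 8) + 0*(-1/4) = -13 + 0 = -13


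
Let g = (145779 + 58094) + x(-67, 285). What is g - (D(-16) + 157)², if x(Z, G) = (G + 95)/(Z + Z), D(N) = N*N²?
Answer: -1025894006/67 ≈ -1.5312e+7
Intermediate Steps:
D(N) = N³
x(Z, G) = (95 + G)/(2*Z) (x(Z, G) = (95 + G)/((2*Z)) = (95 + G)*(1/(2*Z)) = (95 + G)/(2*Z))
g = 13659301/67 (g = (145779 + 58094) + (½)*(95 + 285)/(-67) = 203873 + (½)*(-1/67)*380 = 203873 - 190/67 = 13659301/67 ≈ 2.0387e+5)
g - (D(-16) + 157)² = 13659301/67 - ((-16)³ + 157)² = 13659301/67 - (-4096 + 157)² = 13659301/67 - 1*(-3939)² = 13659301/67 - 1*15515721 = 13659301/67 - 15515721 = -1025894006/67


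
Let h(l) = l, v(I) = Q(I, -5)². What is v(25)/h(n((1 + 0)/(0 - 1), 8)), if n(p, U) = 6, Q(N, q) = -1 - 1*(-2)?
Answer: ⅙ ≈ 0.16667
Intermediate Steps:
Q(N, q) = 1 (Q(N, q) = -1 + 2 = 1)
v(I) = 1 (v(I) = 1² = 1)
v(25)/h(n((1 + 0)/(0 - 1), 8)) = 1/6 = 1*(⅙) = ⅙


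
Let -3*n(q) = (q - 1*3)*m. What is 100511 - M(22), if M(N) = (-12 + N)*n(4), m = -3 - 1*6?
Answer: 100481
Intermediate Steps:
m = -9 (m = -3 - 6 = -9)
n(q) = -9 + 3*q (n(q) = -(q - 1*3)*(-9)/3 = -(q - 3)*(-9)/3 = -(-3 + q)*(-9)/3 = -(27 - 9*q)/3 = -9 + 3*q)
M(N) = -36 + 3*N (M(N) = (-12 + N)*(-9 + 3*4) = (-12 + N)*(-9 + 12) = (-12 + N)*3 = -36 + 3*N)
100511 - M(22) = 100511 - (-36 + 3*22) = 100511 - (-36 + 66) = 100511 - 1*30 = 100511 - 30 = 100481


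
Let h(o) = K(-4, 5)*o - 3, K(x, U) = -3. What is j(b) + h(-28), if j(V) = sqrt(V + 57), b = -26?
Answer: 81 + sqrt(31) ≈ 86.568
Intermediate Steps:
h(o) = -3 - 3*o (h(o) = -3*o - 3 = -3 - 3*o)
j(V) = sqrt(57 + V)
j(b) + h(-28) = sqrt(57 - 26) + (-3 - 3*(-28)) = sqrt(31) + (-3 + 84) = sqrt(31) + 81 = 81 + sqrt(31)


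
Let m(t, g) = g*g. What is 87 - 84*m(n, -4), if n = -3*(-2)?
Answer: -1257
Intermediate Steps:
n = 6
m(t, g) = g**2
87 - 84*m(n, -4) = 87 - 84*(-4)**2 = 87 - 84*16 = 87 - 1344 = -1257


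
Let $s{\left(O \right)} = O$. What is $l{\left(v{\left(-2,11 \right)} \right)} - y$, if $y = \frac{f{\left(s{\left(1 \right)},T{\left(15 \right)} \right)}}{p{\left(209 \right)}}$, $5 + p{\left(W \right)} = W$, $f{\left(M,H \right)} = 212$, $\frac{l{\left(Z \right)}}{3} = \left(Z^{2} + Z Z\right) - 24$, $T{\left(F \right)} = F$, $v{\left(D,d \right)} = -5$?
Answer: $\frac{3925}{51} \approx 76.961$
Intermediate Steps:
$l{\left(Z \right)} = -72 + 6 Z^{2}$ ($l{\left(Z \right)} = 3 \left(\left(Z^{2} + Z Z\right) - 24\right) = 3 \left(\left(Z^{2} + Z^{2}\right) - 24\right) = 3 \left(2 Z^{2} - 24\right) = 3 \left(-24 + 2 Z^{2}\right) = -72 + 6 Z^{2}$)
$p{\left(W \right)} = -5 + W$
$y = \frac{53}{51}$ ($y = \frac{212}{-5 + 209} = \frac{212}{204} = 212 \cdot \frac{1}{204} = \frac{53}{51} \approx 1.0392$)
$l{\left(v{\left(-2,11 \right)} \right)} - y = \left(-72 + 6 \left(-5\right)^{2}\right) - \frac{53}{51} = \left(-72 + 6 \cdot 25\right) - \frac{53}{51} = \left(-72 + 150\right) - \frac{53}{51} = 78 - \frac{53}{51} = \frac{3925}{51}$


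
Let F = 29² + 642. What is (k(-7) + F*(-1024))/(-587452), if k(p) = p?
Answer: 1518599/587452 ≈ 2.5851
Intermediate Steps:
F = 1483 (F = 841 + 642 = 1483)
(k(-7) + F*(-1024))/(-587452) = (-7 + 1483*(-1024))/(-587452) = (-7 - 1518592)*(-1/587452) = -1518599*(-1/587452) = 1518599/587452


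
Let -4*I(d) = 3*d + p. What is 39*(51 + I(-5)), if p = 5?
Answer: 4173/2 ≈ 2086.5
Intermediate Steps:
I(d) = -5/4 - 3*d/4 (I(d) = -(3*d + 5)/4 = -(5 + 3*d)/4 = -5/4 - 3*d/4)
39*(51 + I(-5)) = 39*(51 + (-5/4 - ¾*(-5))) = 39*(51 + (-5/4 + 15/4)) = 39*(51 + 5/2) = 39*(107/2) = 4173/2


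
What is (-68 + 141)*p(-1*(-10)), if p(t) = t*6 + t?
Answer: 5110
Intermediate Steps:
p(t) = 7*t (p(t) = 6*t + t = 7*t)
(-68 + 141)*p(-1*(-10)) = (-68 + 141)*(7*(-1*(-10))) = 73*(7*10) = 73*70 = 5110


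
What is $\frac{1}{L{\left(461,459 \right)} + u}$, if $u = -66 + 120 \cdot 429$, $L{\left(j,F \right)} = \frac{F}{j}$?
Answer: $\frac{461}{23702313} \approx 1.945 \cdot 10^{-5}$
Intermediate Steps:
$u = 51414$ ($u = -66 + 51480 = 51414$)
$\frac{1}{L{\left(461,459 \right)} + u} = \frac{1}{\frac{459}{461} + 51414} = \frac{1}{\frac{23702313}{461}} = \frac{461}{23702313}$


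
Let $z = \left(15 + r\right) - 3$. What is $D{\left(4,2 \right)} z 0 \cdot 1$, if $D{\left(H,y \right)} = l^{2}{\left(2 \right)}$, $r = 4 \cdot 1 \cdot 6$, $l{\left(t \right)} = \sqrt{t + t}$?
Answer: $0$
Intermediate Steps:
$l{\left(t \right)} = \sqrt{2} \sqrt{t}$ ($l{\left(t \right)} = \sqrt{2 t} = \sqrt{2} \sqrt{t}$)
$r = 24$ ($r = 4 \cdot 6 = 24$)
$z = 36$ ($z = \left(15 + 24\right) - 3 = 39 - 3 = 36$)
$D{\left(H,y \right)} = 4$ ($D{\left(H,y \right)} = \left(\sqrt{2} \sqrt{2}\right)^{2} = 2^{2} = 4$)
$D{\left(4,2 \right)} z 0 \cdot 1 = 4 \cdot 36 \cdot 0 \cdot 1 = 144 \cdot 0 = 0$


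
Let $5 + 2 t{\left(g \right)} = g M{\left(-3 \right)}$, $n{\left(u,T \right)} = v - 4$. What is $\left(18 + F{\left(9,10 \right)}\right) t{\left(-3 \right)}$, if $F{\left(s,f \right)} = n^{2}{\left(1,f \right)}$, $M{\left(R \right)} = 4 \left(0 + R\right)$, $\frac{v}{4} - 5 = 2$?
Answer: $9207$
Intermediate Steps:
$v = 28$ ($v = 20 + 4 \cdot 2 = 20 + 8 = 28$)
$M{\left(R \right)} = 4 R$
$n{\left(u,T \right)} = 24$ ($n{\left(u,T \right)} = 28 - 4 = 24$)
$F{\left(s,f \right)} = 576$ ($F{\left(s,f \right)} = 24^{2} = 576$)
$t{\left(g \right)} = - \frac{5}{2} - 6 g$ ($t{\left(g \right)} = - \frac{5}{2} + \frac{g 4 \left(-3\right)}{2} = - \frac{5}{2} + \frac{g \left(-12\right)}{2} = - \frac{5}{2} + \frac{\left(-12\right) g}{2} = - \frac{5}{2} - 6 g$)
$\left(18 + F{\left(9,10 \right)}\right) t{\left(-3 \right)} = \left(18 + 576\right) \left(- \frac{5}{2} - -18\right) = 594 \left(- \frac{5}{2} + 18\right) = 594 \cdot \frac{31}{2} = 9207$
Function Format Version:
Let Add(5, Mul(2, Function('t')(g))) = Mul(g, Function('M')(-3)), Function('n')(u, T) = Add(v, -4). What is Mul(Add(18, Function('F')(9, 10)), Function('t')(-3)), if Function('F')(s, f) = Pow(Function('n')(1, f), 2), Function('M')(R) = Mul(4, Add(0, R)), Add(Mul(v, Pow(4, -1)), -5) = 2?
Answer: 9207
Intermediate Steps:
v = 28 (v = Add(20, Mul(4, 2)) = Add(20, 8) = 28)
Function('M')(R) = Mul(4, R)
Function('n')(u, T) = 24 (Function('n')(u, T) = Add(28, -4) = 24)
Function('F')(s, f) = 576 (Function('F')(s, f) = Pow(24, 2) = 576)
Function('t')(g) = Add(Rational(-5, 2), Mul(-6, g)) (Function('t')(g) = Add(Rational(-5, 2), Mul(Rational(1, 2), Mul(g, Mul(4, -3)))) = Add(Rational(-5, 2), Mul(Rational(1, 2), Mul(g, -12))) = Add(Rational(-5, 2), Mul(Rational(1, 2), Mul(-12, g))) = Add(Rational(-5, 2), Mul(-6, g)))
Mul(Add(18, Function('F')(9, 10)), Function('t')(-3)) = Mul(Add(18, 576), Add(Rational(-5, 2), Mul(-6, -3))) = Mul(594, Add(Rational(-5, 2), 18)) = Mul(594, Rational(31, 2)) = 9207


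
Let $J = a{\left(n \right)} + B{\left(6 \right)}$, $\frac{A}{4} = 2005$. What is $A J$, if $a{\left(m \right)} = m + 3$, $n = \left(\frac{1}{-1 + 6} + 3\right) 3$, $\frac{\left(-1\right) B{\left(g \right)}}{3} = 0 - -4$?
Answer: $4812$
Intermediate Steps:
$B{\left(g \right)} = -12$ ($B{\left(g \right)} = - 3 \left(0 - -4\right) = - 3 \left(0 + 4\right) = \left(-3\right) 4 = -12$)
$A = 8020$ ($A = 4 \cdot 2005 = 8020$)
$n = \frac{48}{5}$ ($n = \left(\frac{1}{5} + 3\right) 3 = \frac{16}{5} \cdot 3 = \frac{48}{5} \approx 9.6$)
$a{\left(m \right)} = 3 + m$
$J = \frac{3}{5}$ ($J = \left(3 + \frac{48}{5}\right) - 12 = \frac{63}{5} - 12 = \frac{3}{5} \approx 0.6$)
$A J = 8020 \cdot \frac{3}{5} = 4812$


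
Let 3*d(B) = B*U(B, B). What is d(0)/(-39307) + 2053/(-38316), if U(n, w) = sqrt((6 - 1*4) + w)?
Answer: -2053/38316 ≈ -0.053581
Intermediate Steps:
U(n, w) = sqrt(2 + w) (U(n, w) = sqrt((6 - 4) + w) = sqrt(2 + w))
d(B) = B*sqrt(2 + B)/3 (d(B) = (B*sqrt(2 + B))/3 = B*sqrt(2 + B)/3)
d(0)/(-39307) + 2053/(-38316) = ((1/3)*0*sqrt(2 + 0))/(-39307) + 2053/(-38316) = ((1/3)*0*sqrt(2))*(-1/39307) + 2053*(-1/38316) = 0*(-1/39307) - 2053/38316 = 0 - 2053/38316 = -2053/38316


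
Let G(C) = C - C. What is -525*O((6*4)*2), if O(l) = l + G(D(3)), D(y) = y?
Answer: -25200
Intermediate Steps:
G(C) = 0
O(l) = l (O(l) = l + 0 = l)
-525*O((6*4)*2) = -525*6*4*2 = -12600*2 = -525*48 = -25200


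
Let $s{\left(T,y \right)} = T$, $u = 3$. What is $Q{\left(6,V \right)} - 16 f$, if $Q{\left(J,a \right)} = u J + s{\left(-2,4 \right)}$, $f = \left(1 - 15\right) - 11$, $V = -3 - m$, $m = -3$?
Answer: $416$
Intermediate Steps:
$V = 0$ ($V = -3 - -3 = -3 + 3 = 0$)
$f = -25$ ($f = -14 - 11 = -25$)
$Q{\left(J,a \right)} = -2 + 3 J$ ($Q{\left(J,a \right)} = 3 J - 2 = -2 + 3 J$)
$Q{\left(6,V \right)} - 16 f = \left(-2 + 3 \cdot 6\right) - -400 = \left(-2 + 18\right) + 400 = 16 + 400 = 416$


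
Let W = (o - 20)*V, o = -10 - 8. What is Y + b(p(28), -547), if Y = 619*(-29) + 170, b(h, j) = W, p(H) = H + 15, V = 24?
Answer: -18693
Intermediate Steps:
p(H) = 15 + H
o = -18
W = -912 (W = (-18 - 20)*24 = -38*24 = -912)
b(h, j) = -912
Y = -17781 (Y = -17951 + 170 = -17781)
Y + b(p(28), -547) = -17781 - 912 = -18693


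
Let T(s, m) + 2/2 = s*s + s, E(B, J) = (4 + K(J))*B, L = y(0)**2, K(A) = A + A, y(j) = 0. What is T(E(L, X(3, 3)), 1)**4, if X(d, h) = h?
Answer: 1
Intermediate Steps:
K(A) = 2*A
L = 0 (L = 0**2 = 0)
E(B, J) = B*(4 + 2*J) (E(B, J) = (4 + 2*J)*B = B*(4 + 2*J))
T(s, m) = -1 + s + s**2 (T(s, m) = -1 + (s*s + s) = -1 + (s**2 + s) = -1 + (s + s**2) = -1 + s + s**2)
T(E(L, X(3, 3)), 1)**4 = (-1 + 2*0*(2 + 3) + (2*0*(2 + 3))**2)**4 = (-1 + 2*0*5 + (2*0*5)**2)**4 = (-1 + 0 + 0**2)**4 = (-1 + 0 + 0)**4 = (-1)**4 = 1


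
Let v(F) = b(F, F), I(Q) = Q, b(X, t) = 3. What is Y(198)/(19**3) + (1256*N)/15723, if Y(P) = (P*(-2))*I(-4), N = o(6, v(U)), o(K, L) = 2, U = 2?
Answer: 42135040/107844057 ≈ 0.39070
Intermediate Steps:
v(F) = 3
N = 2
Y(P) = 8*P (Y(P) = (P*(-2))*(-4) = -2*P*(-4) = 8*P)
Y(198)/(19**3) + (1256*N)/15723 = (8*198)/(19**3) + (1256*2)/15723 = 1584/6859 + 2512*(1/15723) = 1584*(1/6859) + 2512/15723 = 1584/6859 + 2512/15723 = 42135040/107844057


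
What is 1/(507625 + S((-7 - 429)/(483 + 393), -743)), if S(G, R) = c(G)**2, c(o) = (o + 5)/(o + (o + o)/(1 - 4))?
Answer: 11881/6039842389 ≈ 1.9671e-6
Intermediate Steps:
c(o) = 3*(5 + o)/o (c(o) = (5 + o)/(o + (2*o)/(-3)) = (5 + o)/(o + (2*o)*(-1/3)) = (5 + o)/(o - 2*o/3) = (5 + o)/((o/3)) = (5 + o)*(3/o) = 3*(5 + o)/o)
S(G, R) = (3 + 15/G)**2
1/(507625 + S((-7 - 429)/(483 + 393), -743)) = 1/(507625 + 9*(5 + (-7 - 429)/(483 + 393))**2/((-7 - 429)/(483 + 393))**2) = 1/(507625 + 9*(5 - 436/876)**2/(-436/876)**2) = 1/(507625 + 9*(5 - 436*1/876)**2/(-436*1/876)**2) = 1/(507625 + 9*(5 - 109/219)**2/(-109/219)**2) = 1/(507625 + 9*(47961/11881)*(986/219)**2) = 1/(507625 + 9*(47961/11881)*(972196/47961)) = 1/(507625 + 8749764/11881) = 1/(6039842389/11881) = 11881/6039842389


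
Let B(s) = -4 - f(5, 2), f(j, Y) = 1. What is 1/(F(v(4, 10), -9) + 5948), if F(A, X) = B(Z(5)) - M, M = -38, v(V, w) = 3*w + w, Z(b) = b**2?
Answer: 1/5981 ≈ 0.00016720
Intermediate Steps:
v(V, w) = 4*w
B(s) = -5 (B(s) = -4 - 1*1 = -4 - 1 = -5)
F(A, X) = 33 (F(A, X) = -5 - 1*(-38) = -5 + 38 = 33)
1/(F(v(4, 10), -9) + 5948) = 1/(33 + 5948) = 1/5981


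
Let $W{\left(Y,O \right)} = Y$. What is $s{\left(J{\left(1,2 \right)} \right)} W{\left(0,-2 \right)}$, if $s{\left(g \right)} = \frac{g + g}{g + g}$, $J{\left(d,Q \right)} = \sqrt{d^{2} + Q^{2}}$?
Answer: $0$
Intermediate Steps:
$J{\left(d,Q \right)} = \sqrt{Q^{2} + d^{2}}$
$s{\left(g \right)} = 1$ ($s{\left(g \right)} = \frac{2 g}{2 g} = 2 g \frac{1}{2 g} = 1$)
$s{\left(J{\left(1,2 \right)} \right)} W{\left(0,-2 \right)} = 1 \cdot 0 = 0$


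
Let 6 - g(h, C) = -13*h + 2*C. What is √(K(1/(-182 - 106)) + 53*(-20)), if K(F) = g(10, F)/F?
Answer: 3*I*√4470 ≈ 200.57*I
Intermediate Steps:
g(h, C) = 6 - 2*C + 13*h (g(h, C) = 6 - (-13*h + 2*C) = 6 + (-2*C + 13*h) = 6 - 2*C + 13*h)
K(F) = (136 - 2*F)/F (K(F) = (6 - 2*F + 13*10)/F = (6 - 2*F + 130)/F = (136 - 2*F)/F)
√(K(1/(-182 - 106)) + 53*(-20)) = √((-2 + 136/(1/(-182 - 106))) + 53*(-20)) = √((-2 + 136/(1/(-288))) - 1060) = √((-2 + 136/(-1/288)) - 1060) = √((-2 + 136*(-288)) - 1060) = √((-2 - 39168) - 1060) = √(-39170 - 1060) = √(-40230) = 3*I*√4470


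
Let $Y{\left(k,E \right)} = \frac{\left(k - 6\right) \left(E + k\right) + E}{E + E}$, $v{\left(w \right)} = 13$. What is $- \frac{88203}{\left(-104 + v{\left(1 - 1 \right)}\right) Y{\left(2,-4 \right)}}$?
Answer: $- \frac{176406}{91} \approx -1938.5$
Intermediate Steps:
$Y{\left(k,E \right)} = \frac{E + \left(-6 + k\right) \left(E + k\right)}{2 E}$ ($Y{\left(k,E \right)} = \frac{\left(-6 + k\right) \left(E + k\right) + E}{2 E} = \left(E + \left(-6 + k\right) \left(E + k\right)\right) \frac{1}{2 E} = \frac{E + \left(-6 + k\right) \left(E + k\right)}{2 E}$)
$- \frac{88203}{\left(-104 + v{\left(1 - 1 \right)}\right) Y{\left(2,-4 \right)}} = - \frac{88203}{\left(-104 + 13\right) \frac{2^{2} - 12 - 4 \left(-5 + 2\right)}{2 \left(-4\right)}} = - \frac{88203}{\left(-91\right) \frac{1}{2} \left(- \frac{1}{4}\right) \left(4 - 12 - -12\right)} = - \frac{88203}{\left(-91\right) \frac{1}{2} \left(- \frac{1}{4}\right) \left(4 - 12 + 12\right)} = - \frac{88203}{\left(-91\right) \frac{1}{2} \left(- \frac{1}{4}\right) 4} = - \frac{88203}{\left(-91\right) \left(- \frac{1}{2}\right)} = - \frac{88203}{\frac{91}{2}} = \left(-88203\right) \frac{2}{91} = - \frac{176406}{91}$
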